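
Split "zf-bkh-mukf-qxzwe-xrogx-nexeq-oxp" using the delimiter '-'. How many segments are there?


Input string: 'zf-bkh-mukf-qxzwe-xrogx-nexeq-oxp'
Delimiter: '-'
Split result: 'zf', 'bkh', 'mukf', 'qxzwe', 'xrogx', 'nexeq', 'oxp'
Number of parts: 7


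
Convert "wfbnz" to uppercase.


Input string: 'wfbnz'
Operation: convert each letter to uppercase
Mapping: 'w'->'W', 'f'->'F', 'b'->'B', 'n'->'N', 'z'->'Z'
Result: WFBNZ


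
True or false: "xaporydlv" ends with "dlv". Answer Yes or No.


Input string: 'xaporydlv'
Suffix to check: 'dlv'
Last 3 characters of input: 'dlv'
Match: True
Result: Yes


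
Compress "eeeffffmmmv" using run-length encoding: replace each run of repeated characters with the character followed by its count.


Input: 'eeeffffmmmv'
Operation: identify consecutive runs
Runs: 'eee' -> e3, 'ffff' -> f4, 'mmm' -> m3, 'v' -> v1
Encoded: e3f4m3v1


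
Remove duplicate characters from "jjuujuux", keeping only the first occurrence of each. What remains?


Input: 'jjuujuux'
Operation: keep first occurrence of each character
Scan: s[0]='j' new -> keep; s[1]='j' seen -> skip; s[2]='u' new -> keep; s[3]='u' seen -> skip; s[4]='j' seen -> skip; s[5]='u' seen -> skip; s[6]='u' seen -> skip; s[7]='x' new -> keep
Result: jux


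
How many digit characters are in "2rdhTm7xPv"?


Input string: '2rdhTm7xPv'
Operation: count digit characters (0-9)
Scan: '2'(digit), 'r', 'd', 'h', 'T', 'm', '7'(digit), 'x', 'P', 'v'
Digits found: 2
Result: 2


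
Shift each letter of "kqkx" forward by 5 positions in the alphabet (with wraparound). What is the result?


Input: 'kqkx', shift = 5
Operation: for each letter, (position + 5) mod 26
Mapping: 'k'(10+5=15)->'p', 'q'(16+5=21)->'v', 'k'(10+5=15)->'p', 'x'(23+5=28, 28 mod 26=2)->'c'
Result: pvpc


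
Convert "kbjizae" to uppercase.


Input string: 'kbjizae'
Operation: convert each letter to uppercase
Mapping: 'k'->'K', 'b'->'B', 'j'->'J', 'i'->'I', 'z'->'Z', 'a'->'A', 'e'->'E'
Result: KBJIZAE


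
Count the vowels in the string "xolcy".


Input string: 'xolcy'
Operation: count vowels (a, e, i, o, u)
Scan: s[0]='x', s[1]='o' (vowel), s[2]='l', s[3]='c', s[4]='y'
Vowels found: 1
Result: 1


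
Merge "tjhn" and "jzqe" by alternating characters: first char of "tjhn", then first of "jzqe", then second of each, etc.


String 1: 'tjhn'
String 2: 'jzqe'
Operation: alternate characters
Pairs: 't'+'j', 'j'+'z', 'h'+'q', 'n'+'e'
Result: tjjzhqne


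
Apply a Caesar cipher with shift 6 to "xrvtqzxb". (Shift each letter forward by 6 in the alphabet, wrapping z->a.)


Input: 'xrvtqzxb', shift = 6
Operation: for each letter, (position + 6) mod 26
Mapping: 'x'(23+6=29, 29 mod 26=3)->'d', 'r'(17+6=23)->'x', 'v'(21+6=27, 27 mod 26=1)->'b', 't'(19+6=25)->'z', 'q'(16+6=22)->'w', 'z'(25+6=31, 31 mod 26=5)->'f', 'x'(23+6=29, 29 mod 26=3)->'d', 'b'(1+6=7)->'h'
Result: dxbzwfdh


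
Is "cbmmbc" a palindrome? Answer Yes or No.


Input string: 'cbmmbc'
Reversed: 'cbmmbc'
Compare pairs: s[0]='c' vs s[5]='c' (match), s[1]='b' vs s[4]='b' (match), s[2]='m' vs s[3]='m' (match)
Palindrome: Yes


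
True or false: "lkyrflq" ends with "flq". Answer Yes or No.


Input string: 'lkyrflq'
Suffix to check: 'flq'
Last 3 characters of input: 'flq'
Match: True
Result: Yes


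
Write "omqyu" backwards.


Input string: 'omqyu'
Operation: reverse character order
Original order: 'o' -> 'm' -> 'q' -> 'y' -> 'u'
Reversed order: 'u' -> 'y' -> 'q' -> 'm' -> 'o'
Result: uyqmo


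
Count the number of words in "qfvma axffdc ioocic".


Input string: 'qfvma axffdc ioocic'
Operation: split by spaces
Words found: 'qfvma', 'axffdc', 'ioocic'
Word count: 3


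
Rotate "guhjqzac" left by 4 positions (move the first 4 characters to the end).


Input: 'guhjqzac', shift = 4
Operation: split at index 4 and swap parts
Front part s[0:4] = 'guhj'
Back part s[4:] = 'qzac'
Rotated = back + front = 'qzac' + 'guhj'
Result: qzacguhj


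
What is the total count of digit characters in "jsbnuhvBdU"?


Input string: 'jsbnuhvBdU'
Operation: count digit characters (0-9)
Scan: 'j', 's', 'b', 'n', 'u', 'h', 'v', 'B', 'd', 'U'
Digits found: 0
Result: 0


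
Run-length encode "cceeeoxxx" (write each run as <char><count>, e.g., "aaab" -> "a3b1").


Input: 'cceeeoxxx'
Operation: identify consecutive runs
Runs: 'cc' -> c2, 'eee' -> e3, 'o' -> o1, 'xxx' -> x3
Encoded: c2e3o1x3


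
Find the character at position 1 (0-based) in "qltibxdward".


Input string: 'qltibxdward'
Operation: get character at index 1
Index mapping: s[0]='q', s[1]='l'
Result: 'l'


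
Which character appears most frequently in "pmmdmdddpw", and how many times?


Input: 'pmmdmdddpw'
Operation: tally each character
Counts: 'd':4, 'm':3, 'p':2, 'w':1
Maximum: 'd' appears 4 times


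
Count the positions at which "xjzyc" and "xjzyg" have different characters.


String 1: 'xjzyc'
String 2: 'xjzyg'
Compare each position: pos 0: 'x'=='x', pos 1: 'j'=='j', pos 2: 'z'=='z', pos 3: 'y'=='y', pos 4: 'c'!='g'
Differing positions: 1
Hamming distance: 1


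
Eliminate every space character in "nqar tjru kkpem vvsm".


Input string: 'nqar tjru kkpem vvsm'
Operation: remove all spaces
Words: 'nqar', 'tjru', 'kkpem', 'vvsm'
Join without spaces: nqartjrukkpemvvsm


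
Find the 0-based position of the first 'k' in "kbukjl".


Input string: 'kbukjl'
Target: 'k'
Scanning left to right: s[0]='k'
First match at index: 0


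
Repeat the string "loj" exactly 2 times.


Input string: 'loj'
Operation: repeat 2 times
Concatenation: 'loj' + 'loj'
Result: lojloj


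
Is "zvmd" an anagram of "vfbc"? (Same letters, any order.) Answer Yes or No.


String 1: 'vfbc' -> sorted: 'bcfv'
String 2: 'zvmd' -> sorted: 'dmvz'
Compare sorted forms: 'bcfv' != 'dmvz'
Anagram: No


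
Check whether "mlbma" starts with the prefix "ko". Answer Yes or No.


Input string: 'mlbma'
Prefix to check: 'ko'
First 2 characters of input: 'ml'
Match: False
Result: No


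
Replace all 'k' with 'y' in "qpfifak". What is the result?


Input string: 'qpfifak'
Operation: replace 'k' with 'y'
Positions of 'k': 6
After replacement: qpfifay


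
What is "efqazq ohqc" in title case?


Input string: 'efqazq ohqc'
Operation: capitalize first letter of each word
Word transformations: 'efqazq'->'Efqazq', 'ohqc'->'Ohqc'
Result: Efqazq Ohqc


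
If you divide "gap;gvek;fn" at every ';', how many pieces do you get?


Input string: 'gap;gvek;fn'
Delimiter: ';'
Split result: 'gap', 'gvek', 'fn'
Number of parts: 3


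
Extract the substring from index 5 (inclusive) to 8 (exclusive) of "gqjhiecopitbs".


Input string: 'gqjhiecopitbs'
Operation: slice [5:8]
Extract characters: s[5]='e', s[6]='c', s[7]='o'
Result: eco


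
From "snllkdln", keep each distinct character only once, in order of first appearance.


Input: 'snllkdln'
Operation: keep first occurrence of each character
Scan: s[0]='s' new -> keep; s[1]='n' new -> keep; s[2]='l' new -> keep; s[3]='l' seen -> skip; s[4]='k' new -> keep; s[5]='d' new -> keep; s[6]='l' seen -> skip; s[7]='n' seen -> skip
Result: snlkd


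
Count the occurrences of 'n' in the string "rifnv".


Input string: 'rifnv'
Target character: 'n'
Scan each position: s[3]='n'
Matches found at indices: 3
Total: 1


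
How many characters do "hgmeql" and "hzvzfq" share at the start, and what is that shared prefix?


String 1: 'hgmeql'
String 2: 'hzvzfq'
Compare position by position:
pos 0: 'h' vs 'h' match
pos 1: 'g' vs 'z' differ -> stop
Longest common prefix: "h" (length 1)


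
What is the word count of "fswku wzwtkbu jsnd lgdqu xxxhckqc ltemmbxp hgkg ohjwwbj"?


Input string: 'fswku wzwtkbu jsnd lgdqu xxxhckqc ltemmbxp hgkg ohjwwbj'
Operation: split by spaces
Words found: 'fswku', 'wzwtkbu', 'jsnd', 'lgdqu', 'xxxhckqc', 'ltemmbxp', 'hgkg', 'ohjwwbj'
Word count: 8


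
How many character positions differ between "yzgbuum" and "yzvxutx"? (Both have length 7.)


String 1: 'yzgbuum'
String 2: 'yzvxutx'
Compare each position: pos 0: 'y'=='y', pos 1: 'z'=='z', pos 2: 'g'!='v', pos 3: 'b'!='x', pos 4: 'u'=='u', pos 5: 'u'!='t', pos 6: 'm'!='x'
Differing positions: 4
Hamming distance: 4


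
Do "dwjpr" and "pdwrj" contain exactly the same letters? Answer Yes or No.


String 1: 'dwjpr' -> sorted: 'djprw'
String 2: 'pdwrj' -> sorted: 'djprw'
Compare sorted forms: 'djprw' == 'djprw'
Anagram: Yes


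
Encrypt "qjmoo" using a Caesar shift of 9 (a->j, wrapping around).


Input: 'qjmoo', shift = 9
Operation: for each letter, (position + 9) mod 26
Mapping: 'q'(16+9=25)->'z', 'j'(9+9=18)->'s', 'm'(12+9=21)->'v', 'o'(14+9=23)->'x', 'o'(14+9=23)->'x'
Result: zsvxx


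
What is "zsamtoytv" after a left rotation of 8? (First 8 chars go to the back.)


Input: 'zsamtoytv', shift = 8
Operation: split at index 8 and swap parts
Front part s[0:8] = 'zsamtoyt'
Back part s[8:] = 'v'
Rotated = back + front = 'v' + 'zsamtoyt'
Result: vzsamtoyt


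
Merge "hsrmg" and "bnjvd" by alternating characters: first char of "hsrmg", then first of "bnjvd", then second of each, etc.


String 1: 'hsrmg'
String 2: 'bnjvd'
Operation: alternate characters
Pairs: 'h'+'b', 's'+'n', 'r'+'j', 'm'+'v', 'g'+'d'
Result: hbsnrjmvgd


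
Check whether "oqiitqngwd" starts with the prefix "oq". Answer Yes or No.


Input string: 'oqiitqngwd'
Prefix to check: 'oq'
First 2 characters of input: 'oq'
Match: True
Result: Yes


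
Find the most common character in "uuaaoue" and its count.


Input: 'uuaaoue'
Operation: tally each character
Counts: 'a':2, 'e':1, 'o':1, 'u':3
Maximum: 'u' appears 3 times


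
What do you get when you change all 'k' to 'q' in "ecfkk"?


Input string: 'ecfkk'
Operation: replace 'k' with 'q'
Positions of 'k': 3, 4
After replacement: ecfqq


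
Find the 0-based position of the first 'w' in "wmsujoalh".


Input string: 'wmsujoalh'
Target: 'w'
Scanning left to right: s[0]='w'
First match at index: 0


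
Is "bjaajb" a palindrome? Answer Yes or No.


Input string: 'bjaajb'
Reversed: 'bjaajb'
Compare pairs: s[0]='b' vs s[5]='b' (match), s[1]='j' vs s[4]='j' (match), s[2]='a' vs s[3]='a' (match)
Palindrome: Yes


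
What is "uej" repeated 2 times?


Input string: 'uej'
Operation: repeat 2 times
Concatenation: 'uej' + 'uej'
Result: uejuej


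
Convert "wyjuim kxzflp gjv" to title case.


Input string: 'wyjuim kxzflp gjv'
Operation: capitalize first letter of each word
Word transformations: 'wyjuim'->'Wyjuim', 'kxzflp'->'Kxzflp', 'gjv'->'Gjv'
Result: Wyjuim Kxzflp Gjv


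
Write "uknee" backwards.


Input string: 'uknee'
Operation: reverse character order
Original order: 'u' -> 'k' -> 'n' -> 'e' -> 'e'
Reversed order: 'e' -> 'e' -> 'n' -> 'k' -> 'u'
Result: eenku


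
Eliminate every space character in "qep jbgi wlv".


Input string: 'qep jbgi wlv'
Operation: remove all spaces
Words: 'qep', 'jbgi', 'wlv'
Join without spaces: qepjbgiwlv


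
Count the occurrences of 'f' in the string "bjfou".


Input string: 'bjfou'
Target character: 'f'
Scan each position: s[2]='f'
Matches found at indices: 2
Total: 1


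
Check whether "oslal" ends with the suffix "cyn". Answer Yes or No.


Input string: 'oslal'
Suffix to check: 'cyn'
Last 3 characters of input: 'lal'
Match: False
Result: No


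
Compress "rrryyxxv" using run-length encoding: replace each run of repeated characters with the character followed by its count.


Input: 'rrryyxxv'
Operation: identify consecutive runs
Runs: 'rrr' -> r3, 'yy' -> y2, 'xx' -> x2, 'v' -> v1
Encoded: r3y2x2v1


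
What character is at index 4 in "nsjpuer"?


Input string: 'nsjpuer'
Operation: get character at index 4
Index mapping: s[0]='n', s[1]='s', s[2]='j', s[3]='p', s[4]='u'
Result: 'u'


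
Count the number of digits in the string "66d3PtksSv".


Input string: '66d3PtksSv'
Operation: count digit characters (0-9)
Scan: '6'(digit), '6'(digit), 'd', '3'(digit), 'P', 't', 'k', 's', 'S', 'v'
Digits found: 3
Result: 3


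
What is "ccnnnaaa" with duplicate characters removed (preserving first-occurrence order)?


Input: 'ccnnnaaa'
Operation: keep first occurrence of each character
Scan: s[0]='c' new -> keep; s[1]='c' seen -> skip; s[2]='n' new -> keep; s[3]='n' seen -> skip; s[4]='n' seen -> skip; s[5]='a' new -> keep; s[6]='a' seen -> skip; s[7]='a' seen -> skip
Result: cna


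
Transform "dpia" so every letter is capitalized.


Input string: 'dpia'
Operation: convert each letter to uppercase
Mapping: 'd'->'D', 'p'->'P', 'i'->'I', 'a'->'A'
Result: DPIA


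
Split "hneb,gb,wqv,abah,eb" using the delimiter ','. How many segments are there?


Input string: 'hneb,gb,wqv,abah,eb'
Delimiter: ','
Split result: 'hneb', 'gb', 'wqv', 'abah', 'eb'
Number of parts: 5


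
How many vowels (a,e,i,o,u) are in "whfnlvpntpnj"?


Input string: 'whfnlvpntpnj'
Operation: count vowels (a, e, i, o, u)
Scan: s[0]='w', s[1]='h', s[2]='f', s[3]='n', s[4]='l', s[5]='v', s[6]='p', s[7]='n', s[8]='t', s[9]='p', s[10]='n', s[11]='j'
Vowels found: 0
Result: 0


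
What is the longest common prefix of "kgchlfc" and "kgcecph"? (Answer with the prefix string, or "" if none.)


String 1: 'kgchlfc'
String 2: 'kgcecph'
Compare position by position:
pos 0: 'k' vs 'k' match
pos 1: 'g' vs 'g' match
pos 2: 'c' vs 'c' match
pos 3: 'h' vs 'e' differ -> stop
Longest common prefix: "kgc" (length 3)


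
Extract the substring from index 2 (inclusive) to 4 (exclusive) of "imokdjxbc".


Input string: 'imokdjxbc'
Operation: slice [2:4]
Extract characters: s[2]='o', s[3]='k'
Result: ok


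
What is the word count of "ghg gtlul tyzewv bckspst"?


Input string: 'ghg gtlul tyzewv bckspst'
Operation: split by spaces
Words found: 'ghg', 'gtlul', 'tyzewv', 'bckspst'
Word count: 4


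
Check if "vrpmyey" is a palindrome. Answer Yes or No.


Input string: 'vrpmyey'
Reversed: 'yeymprv'
Compare pairs: s[0]='v' vs s[6]='y' (mismatch), s[1]='r' vs s[5]='e' (mismatch), s[2]='p' vs s[4]='y' (mismatch)
Palindrome: No


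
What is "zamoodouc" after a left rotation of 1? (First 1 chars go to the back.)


Input: 'zamoodouc', shift = 1
Operation: split at index 1 and swap parts
Front part s[0:1] = 'z'
Back part s[1:] = 'amoodouc'
Rotated = back + front = 'amoodouc' + 'z'
Result: amoodoucz


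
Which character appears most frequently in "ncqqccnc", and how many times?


Input: 'ncqqccnc'
Operation: tally each character
Counts: 'c':4, 'n':2, 'q':2
Maximum: 'c' appears 4 times


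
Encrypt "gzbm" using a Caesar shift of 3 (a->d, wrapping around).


Input: 'gzbm', shift = 3
Operation: for each letter, (position + 3) mod 26
Mapping: 'g'(6+3=9)->'j', 'z'(25+3=28, 28 mod 26=2)->'c', 'b'(1+3=4)->'e', 'm'(12+3=15)->'p'
Result: jcep


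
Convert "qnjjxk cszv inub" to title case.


Input string: 'qnjjxk cszv inub'
Operation: capitalize first letter of each word
Word transformations: 'qnjjxk'->'Qnjjxk', 'cszv'->'Cszv', 'inub'->'Inub'
Result: Qnjjxk Cszv Inub


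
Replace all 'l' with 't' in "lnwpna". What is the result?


Input string: 'lnwpna'
Operation: replace 'l' with 't'
Positions of 'l': 0
After replacement: tnwpna


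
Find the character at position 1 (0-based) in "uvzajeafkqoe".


Input string: 'uvzajeafkqoe'
Operation: get character at index 1
Index mapping: s[0]='u', s[1]='v'
Result: 'v'


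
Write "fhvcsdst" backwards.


Input string: 'fhvcsdst'
Operation: reverse character order
Original order: 'f' -> 'h' -> 'v' -> 'c' -> 's' -> 'd' -> 's' -> 't'
Reversed order: 't' -> 's' -> 'd' -> 's' -> 'c' -> 'v' -> 'h' -> 'f'
Result: tsdscvhf


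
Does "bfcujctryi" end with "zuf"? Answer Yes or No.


Input string: 'bfcujctryi'
Suffix to check: 'zuf'
Last 3 characters of input: 'ryi'
Match: False
Result: No


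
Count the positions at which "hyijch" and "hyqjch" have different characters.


String 1: 'hyijch'
String 2: 'hyqjch'
Compare each position: pos 0: 'h'=='h', pos 1: 'y'=='y', pos 2: 'i'!='q', pos 3: 'j'=='j', pos 4: 'c'=='c', pos 5: 'h'=='h'
Differing positions: 1
Hamming distance: 1


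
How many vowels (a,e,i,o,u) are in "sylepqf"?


Input string: 'sylepqf'
Operation: count vowels (a, e, i, o, u)
Scan: s[0]='s', s[1]='y', s[2]='l', s[3]='e' (vowel), s[4]='p', s[5]='q', s[6]='f'
Vowels found: 1
Result: 1


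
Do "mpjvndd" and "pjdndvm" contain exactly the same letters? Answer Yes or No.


String 1: 'mpjvndd' -> sorted: 'ddjmnpv'
String 2: 'pjdndvm' -> sorted: 'ddjmnpv'
Compare sorted forms: 'ddjmnpv' == 'ddjmnpv'
Anagram: Yes


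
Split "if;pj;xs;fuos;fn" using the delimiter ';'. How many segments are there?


Input string: 'if;pj;xs;fuos;fn'
Delimiter: ';'
Split result: 'if', 'pj', 'xs', 'fuos', 'fn'
Number of parts: 5


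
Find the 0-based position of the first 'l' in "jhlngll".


Input string: 'jhlngll'
Target: 'l'
Scanning left to right: s[0]='j', s[1]='h', s[2]='l'
First match at index: 2


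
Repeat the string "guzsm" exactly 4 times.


Input string: 'guzsm'
Operation: repeat 4 times
Concatenation: 'guzsm' + 'guzsm' + 'guzsm' + 'guzsm'
Result: guzsmguzsmguzsmguzsm


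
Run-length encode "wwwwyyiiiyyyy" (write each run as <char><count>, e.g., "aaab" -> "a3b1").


Input: 'wwwwyyiiiyyyy'
Operation: identify consecutive runs
Runs: 'wwww' -> w4, 'yy' -> y2, 'iii' -> i3, 'yyyy' -> y4
Encoded: w4y2i3y4


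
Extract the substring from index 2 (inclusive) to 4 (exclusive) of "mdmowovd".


Input string: 'mdmowovd'
Operation: slice [2:4]
Extract characters: s[2]='m', s[3]='o'
Result: mo


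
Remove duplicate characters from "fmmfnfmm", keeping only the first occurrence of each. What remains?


Input: 'fmmfnfmm'
Operation: keep first occurrence of each character
Scan: s[0]='f' new -> keep; s[1]='m' new -> keep; s[2]='m' seen -> skip; s[3]='f' seen -> skip; s[4]='n' new -> keep; s[5]='f' seen -> skip; s[6]='m' seen -> skip; s[7]='m' seen -> skip
Result: fmn


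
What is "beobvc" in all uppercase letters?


Input string: 'beobvc'
Operation: convert each letter to uppercase
Mapping: 'b'->'B', 'e'->'E', 'o'->'O', 'b'->'B', 'v'->'V', 'c'->'C'
Result: BEOBVC


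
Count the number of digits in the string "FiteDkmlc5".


Input string: 'FiteDkmlc5'
Operation: count digit characters (0-9)
Scan: 'F', 'i', 't', 'e', 'D', 'k', 'm', 'l', 'c', '5'(digit)
Digits found: 1
Result: 1


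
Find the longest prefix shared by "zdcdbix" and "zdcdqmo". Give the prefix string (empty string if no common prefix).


String 1: 'zdcdbix'
String 2: 'zdcdqmo'
Compare position by position:
pos 0: 'z' vs 'z' match
pos 1: 'd' vs 'd' match
pos 2: 'c' vs 'c' match
pos 3: 'd' vs 'd' match
pos 4: 'b' vs 'q' differ -> stop
Longest common prefix: "zdcd" (length 4)


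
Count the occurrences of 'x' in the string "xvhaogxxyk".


Input string: 'xvhaogxxyk'
Target character: 'x'
Scan each position: s[0]='x', s[6]='x', s[7]='x'
Matches found at indices: 0, 6, 7
Total: 3


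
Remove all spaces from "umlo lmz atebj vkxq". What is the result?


Input string: 'umlo lmz atebj vkxq'
Operation: remove all spaces
Words: 'umlo', 'lmz', 'atebj', 'vkxq'
Join without spaces: umlolmzatebjvkxq


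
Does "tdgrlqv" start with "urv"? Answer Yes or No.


Input string: 'tdgrlqv'
Prefix to check: 'urv'
First 3 characters of input: 'tdg'
Match: False
Result: No


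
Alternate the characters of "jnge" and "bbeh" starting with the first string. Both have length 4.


String 1: 'jnge'
String 2: 'bbeh'
Operation: alternate characters
Pairs: 'j'+'b', 'n'+'b', 'g'+'e', 'e'+'h'
Result: jbnbgeeh


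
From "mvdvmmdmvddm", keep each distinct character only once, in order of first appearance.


Input: 'mvdvmmdmvddm'
Operation: keep first occurrence of each character
Scan: s[0]='m' new -> keep; s[1]='v' new -> keep; s[2]='d' new -> keep; s[3]='v' seen -> skip; s[4]='m' seen -> skip; s[5]='m' seen -> skip; s[6]='d' seen -> skip; s[7]='m' seen -> skip; s[8]='v' seen -> skip; s[9]='d' seen -> skip; s[10]='d' seen -> skip; s[11]='m' seen -> skip
Result: mvd


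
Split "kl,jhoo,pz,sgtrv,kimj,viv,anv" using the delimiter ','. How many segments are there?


Input string: 'kl,jhoo,pz,sgtrv,kimj,viv,anv'
Delimiter: ','
Split result: 'kl', 'jhoo', 'pz', 'sgtrv', 'kimj', 'viv', 'anv'
Number of parts: 7


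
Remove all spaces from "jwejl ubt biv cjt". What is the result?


Input string: 'jwejl ubt biv cjt'
Operation: remove all spaces
Words: 'jwejl', 'ubt', 'biv', 'cjt'
Join without spaces: jwejlubtbivcjt


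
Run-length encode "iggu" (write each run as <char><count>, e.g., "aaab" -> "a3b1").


Input: 'iggu'
Operation: identify consecutive runs
Runs: 'i' -> i1, 'gg' -> g2, 'u' -> u1
Encoded: i1g2u1


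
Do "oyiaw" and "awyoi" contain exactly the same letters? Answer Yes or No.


String 1: 'oyiaw' -> sorted: 'aiowy'
String 2: 'awyoi' -> sorted: 'aiowy'
Compare sorted forms: 'aiowy' == 'aiowy'
Anagram: Yes


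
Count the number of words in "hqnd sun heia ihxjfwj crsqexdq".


Input string: 'hqnd sun heia ihxjfwj crsqexdq'
Operation: split by spaces
Words found: 'hqnd', 'sun', 'heia', 'ihxjfwj', 'crsqexdq'
Word count: 5


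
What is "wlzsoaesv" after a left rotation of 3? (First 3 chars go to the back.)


Input: 'wlzsoaesv', shift = 3
Operation: split at index 3 and swap parts
Front part s[0:3] = 'wlz'
Back part s[3:] = 'soaesv'
Rotated = back + front = 'soaesv' + 'wlz'
Result: soaesvwlz


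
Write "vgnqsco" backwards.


Input string: 'vgnqsco'
Operation: reverse character order
Original order: 'v' -> 'g' -> 'n' -> 'q' -> 's' -> 'c' -> 'o'
Reversed order: 'o' -> 'c' -> 's' -> 'q' -> 'n' -> 'g' -> 'v'
Result: ocsqngv


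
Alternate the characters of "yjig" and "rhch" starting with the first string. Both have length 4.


String 1: 'yjig'
String 2: 'rhch'
Operation: alternate characters
Pairs: 'y'+'r', 'j'+'h', 'i'+'c', 'g'+'h'
Result: yrjhicgh


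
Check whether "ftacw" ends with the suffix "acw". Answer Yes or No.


Input string: 'ftacw'
Suffix to check: 'acw'
Last 3 characters of input: 'acw'
Match: True
Result: Yes


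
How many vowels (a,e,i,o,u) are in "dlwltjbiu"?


Input string: 'dlwltjbiu'
Operation: count vowels (a, e, i, o, u)
Scan: s[0]='d', s[1]='l', s[2]='w', s[3]='l', s[4]='t', s[5]='j', s[6]='b', s[7]='i' (vowel), s[8]='u' (vowel)
Vowels found: 2
Result: 2


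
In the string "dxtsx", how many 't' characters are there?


Input string: 'dxtsx'
Target character: 't'
Scan each position: s[2]='t'
Matches found at indices: 2
Total: 1


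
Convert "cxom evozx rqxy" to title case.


Input string: 'cxom evozx rqxy'
Operation: capitalize first letter of each word
Word transformations: 'cxom'->'Cxom', 'evozx'->'Evozx', 'rqxy'->'Rqxy'
Result: Cxom Evozx Rqxy


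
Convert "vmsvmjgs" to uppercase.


Input string: 'vmsvmjgs'
Operation: convert each letter to uppercase
Mapping: 'v'->'V', 'm'->'M', 's'->'S', 'v'->'V', 'm'->'M', 'j'->'J', 'g'->'G', 's'->'S'
Result: VMSVMJGS


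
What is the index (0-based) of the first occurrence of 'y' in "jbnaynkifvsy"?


Input string: 'jbnaynkifvsy'
Target: 'y'
Scanning left to right: s[0]='j', s[1]='b', s[2]='n', s[3]='a', s[4]='y'
First match at index: 4


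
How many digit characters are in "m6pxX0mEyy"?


Input string: 'm6pxX0mEyy'
Operation: count digit characters (0-9)
Scan: 'm', '6'(digit), 'p', 'x', 'X', '0'(digit), 'm', 'E', 'y', 'y'
Digits found: 2
Result: 2


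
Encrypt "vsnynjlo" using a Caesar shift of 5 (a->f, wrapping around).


Input: 'vsnynjlo', shift = 5
Operation: for each letter, (position + 5) mod 26
Mapping: 'v'(21+5=26, 26 mod 26=0)->'a', 's'(18+5=23)->'x', 'n'(13+5=18)->'s', 'y'(24+5=29, 29 mod 26=3)->'d', 'n'(13+5=18)->'s', 'j'(9+5=14)->'o', 'l'(11+5=16)->'q', 'o'(14+5=19)->'t'
Result: axsdsoqt


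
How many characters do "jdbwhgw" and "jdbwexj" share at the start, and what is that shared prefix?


String 1: 'jdbwhgw'
String 2: 'jdbwexj'
Compare position by position:
pos 0: 'j' vs 'j' match
pos 1: 'd' vs 'd' match
pos 2: 'b' vs 'b' match
pos 3: 'w' vs 'w' match
pos 4: 'h' vs 'e' differ -> stop
Longest common prefix: "jdbw" (length 4)


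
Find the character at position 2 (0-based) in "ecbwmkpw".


Input string: 'ecbwmkpw'
Operation: get character at index 2
Index mapping: s[0]='e', s[1]='c', s[2]='b'
Result: 'b'


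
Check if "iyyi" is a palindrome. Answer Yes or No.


Input string: 'iyyi'
Reversed: 'iyyi'
Compare pairs: s[0]='i' vs s[3]='i' (match), s[1]='y' vs s[2]='y' (match)
Palindrome: Yes


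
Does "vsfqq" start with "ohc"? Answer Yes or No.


Input string: 'vsfqq'
Prefix to check: 'ohc'
First 3 characters of input: 'vsf'
Match: False
Result: No


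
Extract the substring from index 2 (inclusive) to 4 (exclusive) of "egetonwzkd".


Input string: 'egetonwzkd'
Operation: slice [2:4]
Extract characters: s[2]='e', s[3]='t'
Result: et


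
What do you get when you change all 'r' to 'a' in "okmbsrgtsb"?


Input string: 'okmbsrgtsb'
Operation: replace 'r' with 'a'
Positions of 'r': 5
After replacement: okmbsagtsb


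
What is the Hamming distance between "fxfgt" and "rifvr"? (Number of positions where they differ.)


String 1: 'fxfgt'
String 2: 'rifvr'
Compare each position: pos 0: 'f'!='r', pos 1: 'x'!='i', pos 2: 'f'=='f', pos 3: 'g'!='v', pos 4: 't'!='r'
Differing positions: 4
Hamming distance: 4


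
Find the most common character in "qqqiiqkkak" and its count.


Input: 'qqqiiqkkak'
Operation: tally each character
Counts: 'a':1, 'i':2, 'k':3, 'q':4
Maximum: 'q' appears 4 times


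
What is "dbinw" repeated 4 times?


Input string: 'dbinw'
Operation: repeat 4 times
Concatenation: 'dbinw' + 'dbinw' + 'dbinw' + 'dbinw'
Result: dbinwdbinwdbinwdbinw


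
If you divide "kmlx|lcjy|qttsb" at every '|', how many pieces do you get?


Input string: 'kmlx|lcjy|qttsb'
Delimiter: '|'
Split result: 'kmlx', 'lcjy', 'qttsb'
Number of parts: 3


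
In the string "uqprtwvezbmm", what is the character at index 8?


Input string: 'uqprtwvezbmm'
Operation: get character at index 8
Index mapping: s[0]='u', s[1]='q', s[2]='p', s[3]='r', s[4]='t', s[5]='w', s[6]='v', s[7]='e', s[8]='z'
Result: 'z'


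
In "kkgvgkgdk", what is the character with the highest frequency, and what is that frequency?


Input: 'kkgvgkgdk'
Operation: tally each character
Counts: 'd':1, 'g':3, 'k':4, 'v':1
Maximum: 'k' appears 4 times


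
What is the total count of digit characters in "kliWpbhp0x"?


Input string: 'kliWpbhp0x'
Operation: count digit characters (0-9)
Scan: 'k', 'l', 'i', 'W', 'p', 'b', 'h', 'p', '0'(digit), 'x'
Digits found: 1
Result: 1


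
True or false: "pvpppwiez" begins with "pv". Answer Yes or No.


Input string: 'pvpppwiez'
Prefix to check: 'pv'
First 2 characters of input: 'pv'
Match: True
Result: Yes


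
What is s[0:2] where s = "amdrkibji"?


Input string: 'amdrkibji'
Operation: slice [0:2]
Extract characters: s[0]='a', s[1]='m'
Result: am


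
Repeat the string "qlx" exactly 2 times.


Input string: 'qlx'
Operation: repeat 2 times
Concatenation: 'qlx' + 'qlx'
Result: qlxqlx


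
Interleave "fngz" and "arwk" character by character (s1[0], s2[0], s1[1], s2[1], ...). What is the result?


String 1: 'fngz'
String 2: 'arwk'
Operation: alternate characters
Pairs: 'f'+'a', 'n'+'r', 'g'+'w', 'z'+'k'
Result: fanrgwzk


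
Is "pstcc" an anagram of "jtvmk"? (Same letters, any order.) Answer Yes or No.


String 1: 'jtvmk' -> sorted: 'jkmtv'
String 2: 'pstcc' -> sorted: 'ccpst'
Compare sorted forms: 'jkmtv' != 'ccpst'
Anagram: No


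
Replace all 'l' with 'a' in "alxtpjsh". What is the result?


Input string: 'alxtpjsh'
Operation: replace 'l' with 'a'
Positions of 'l': 1
After replacement: aaxtpjsh


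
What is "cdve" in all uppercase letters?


Input string: 'cdve'
Operation: convert each letter to uppercase
Mapping: 'c'->'C', 'd'->'D', 'v'->'V', 'e'->'E'
Result: CDVE


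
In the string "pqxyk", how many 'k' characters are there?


Input string: 'pqxyk'
Target character: 'k'
Scan each position: s[4]='k'
Matches found at indices: 4
Total: 1


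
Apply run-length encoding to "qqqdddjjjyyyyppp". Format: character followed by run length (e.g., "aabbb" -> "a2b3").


Input: 'qqqdddjjjyyyyppp'
Operation: identify consecutive runs
Runs: 'qqq' -> q3, 'ddd' -> d3, 'jjj' -> j3, 'yyyy' -> y4, 'ppp' -> p3
Encoded: q3d3j3y4p3


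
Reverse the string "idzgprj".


Input string: 'idzgprj'
Operation: reverse character order
Original order: 'i' -> 'd' -> 'z' -> 'g' -> 'p' -> 'r' -> 'j'
Reversed order: 'j' -> 'r' -> 'p' -> 'g' -> 'z' -> 'd' -> 'i'
Result: jrpgzdi


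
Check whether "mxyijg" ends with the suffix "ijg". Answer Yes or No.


Input string: 'mxyijg'
Suffix to check: 'ijg'
Last 3 characters of input: 'ijg'
Match: True
Result: Yes


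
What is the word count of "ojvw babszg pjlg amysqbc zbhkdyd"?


Input string: 'ojvw babszg pjlg amysqbc zbhkdyd'
Operation: split by spaces
Words found: 'ojvw', 'babszg', 'pjlg', 'amysqbc', 'zbhkdyd'
Word count: 5


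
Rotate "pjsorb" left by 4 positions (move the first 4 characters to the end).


Input: 'pjsorb', shift = 4
Operation: split at index 4 and swap parts
Front part s[0:4] = 'pjso'
Back part s[4:] = 'rb'
Rotated = back + front = 'rb' + 'pjso'
Result: rbpjso


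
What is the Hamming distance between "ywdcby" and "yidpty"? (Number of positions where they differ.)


String 1: 'ywdcby'
String 2: 'yidpty'
Compare each position: pos 0: 'y'=='y', pos 1: 'w'!='i', pos 2: 'd'=='d', pos 3: 'c'!='p', pos 4: 'b'!='t', pos 5: 'y'=='y'
Differing positions: 3
Hamming distance: 3


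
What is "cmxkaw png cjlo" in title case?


Input string: 'cmxkaw png cjlo'
Operation: capitalize first letter of each word
Word transformations: 'cmxkaw'->'Cmxkaw', 'png'->'Png', 'cjlo'->'Cjlo'
Result: Cmxkaw Png Cjlo


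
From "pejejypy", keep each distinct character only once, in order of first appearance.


Input: 'pejejypy'
Operation: keep first occurrence of each character
Scan: s[0]='p' new -> keep; s[1]='e' new -> keep; s[2]='j' new -> keep; s[3]='e' seen -> skip; s[4]='j' seen -> skip; s[5]='y' new -> keep; s[6]='p' seen -> skip; s[7]='y' seen -> skip
Result: pejy


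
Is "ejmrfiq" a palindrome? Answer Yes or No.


Input string: 'ejmrfiq'
Reversed: 'qifrmje'
Compare pairs: s[0]='e' vs s[6]='q' (mismatch), s[1]='j' vs s[5]='i' (mismatch), s[2]='m' vs s[4]='f' (mismatch)
Palindrome: No


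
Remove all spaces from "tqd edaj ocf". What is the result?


Input string: 'tqd edaj ocf'
Operation: remove all spaces
Words: 'tqd', 'edaj', 'ocf'
Join without spaces: tqdedajocf


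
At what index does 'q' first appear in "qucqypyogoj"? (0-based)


Input string: 'qucqypyogoj'
Target: 'q'
Scanning left to right: s[0]='q'
First match at index: 0


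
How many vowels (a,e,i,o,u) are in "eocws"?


Input string: 'eocws'
Operation: count vowels (a, e, i, o, u)
Scan: s[0]='e' (vowel), s[1]='o' (vowel), s[2]='c', s[3]='w', s[4]='s'
Vowels found: 2
Result: 2


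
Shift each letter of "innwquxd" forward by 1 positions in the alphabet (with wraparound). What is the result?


Input: 'innwquxd', shift = 1
Operation: for each letter, (position + 1) mod 26
Mapping: 'i'(8+1=9)->'j', 'n'(13+1=14)->'o', 'n'(13+1=14)->'o', 'w'(22+1=23)->'x', 'q'(16+1=17)->'r', 'u'(20+1=21)->'v', 'x'(23+1=24)->'y', 'd'(3+1=4)->'e'
Result: jooxrvye


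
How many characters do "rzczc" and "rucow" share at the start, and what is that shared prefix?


String 1: 'rzczc'
String 2: 'rucow'
Compare position by position:
pos 0: 'r' vs 'r' match
pos 1: 'z' vs 'u' differ -> stop
Longest common prefix: "r" (length 1)


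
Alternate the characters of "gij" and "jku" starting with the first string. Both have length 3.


String 1: 'gij'
String 2: 'jku'
Operation: alternate characters
Pairs: 'g'+'j', 'i'+'k', 'j'+'u'
Result: gjikju


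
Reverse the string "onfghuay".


Input string: 'onfghuay'
Operation: reverse character order
Original order: 'o' -> 'n' -> 'f' -> 'g' -> 'h' -> 'u' -> 'a' -> 'y'
Reversed order: 'y' -> 'a' -> 'u' -> 'h' -> 'g' -> 'f' -> 'n' -> 'o'
Result: yauhgfno


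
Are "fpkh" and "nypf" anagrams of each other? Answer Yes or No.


String 1: 'fpkh' -> sorted: 'fhkp'
String 2: 'nypf' -> sorted: 'fnpy'
Compare sorted forms: 'fhkp' != 'fnpy'
Anagram: No


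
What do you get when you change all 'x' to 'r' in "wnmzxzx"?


Input string: 'wnmzxzx'
Operation: replace 'x' with 'r'
Positions of 'x': 4, 6
After replacement: wnmzrzr


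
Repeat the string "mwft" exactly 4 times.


Input string: 'mwft'
Operation: repeat 4 times
Concatenation: 'mwft' + 'mwft' + 'mwft' + 'mwft'
Result: mwftmwftmwftmwft


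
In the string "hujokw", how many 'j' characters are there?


Input string: 'hujokw'
Target character: 'j'
Scan each position: s[2]='j'
Matches found at indices: 2
Total: 1


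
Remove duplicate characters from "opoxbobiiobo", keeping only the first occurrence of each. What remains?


Input: 'opoxbobiiobo'
Operation: keep first occurrence of each character
Scan: s[0]='o' new -> keep; s[1]='p' new -> keep; s[2]='o' seen -> skip; s[3]='x' new -> keep; s[4]='b' new -> keep; s[5]='o' seen -> skip; s[6]='b' seen -> skip; s[7]='i' new -> keep; s[8]='i' seen -> skip; s[9]='o' seen -> skip; s[10]='b' seen -> skip; s[11]='o' seen -> skip
Result: opxbi


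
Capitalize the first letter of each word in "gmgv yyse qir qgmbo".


Input string: 'gmgv yyse qir qgmbo'
Operation: capitalize first letter of each word
Word transformations: 'gmgv'->'Gmgv', 'yyse'->'Yyse', 'qir'->'Qir', 'qgmbo'->'Qgmbo'
Result: Gmgv Yyse Qir Qgmbo


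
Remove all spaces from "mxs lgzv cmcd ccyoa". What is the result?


Input string: 'mxs lgzv cmcd ccyoa'
Operation: remove all spaces
Words: 'mxs', 'lgzv', 'cmcd', 'ccyoa'
Join without spaces: mxslgzvcmcdccyoa


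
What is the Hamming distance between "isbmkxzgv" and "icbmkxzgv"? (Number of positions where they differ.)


String 1: 'isbmkxzgv'
String 2: 'icbmkxzgv'
Compare each position: pos 0: 'i'=='i', pos 1: 's'!='c', pos 2: 'b'=='b', pos 3: 'm'=='m', pos 4: 'k'=='k', pos 5: 'x'=='x', pos 6: 'z'=='z', pos 7: 'g'=='g', pos 8: 'v'=='v'
Differing positions: 1
Hamming distance: 1


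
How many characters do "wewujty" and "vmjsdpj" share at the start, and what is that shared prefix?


String 1: 'wewujty'
String 2: 'vmjsdpj'
Compare position by position:
pos 0: 'w' vs 'v' differ -> stop
Longest common prefix: "" (length 0)


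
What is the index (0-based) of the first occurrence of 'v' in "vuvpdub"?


Input string: 'vuvpdub'
Target: 'v'
Scanning left to right: s[0]='v'
First match at index: 0


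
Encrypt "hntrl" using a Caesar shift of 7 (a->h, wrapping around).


Input: 'hntrl', shift = 7
Operation: for each letter, (position + 7) mod 26
Mapping: 'h'(7+7=14)->'o', 'n'(13+7=20)->'u', 't'(19+7=26, 26 mod 26=0)->'a', 'r'(17+7=24)->'y', 'l'(11+7=18)->'s'
Result: ouays


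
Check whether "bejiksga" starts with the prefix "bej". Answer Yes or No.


Input string: 'bejiksga'
Prefix to check: 'bej'
First 3 characters of input: 'bej'
Match: True
Result: Yes


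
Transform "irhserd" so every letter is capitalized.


Input string: 'irhserd'
Operation: convert each letter to uppercase
Mapping: 'i'->'I', 'r'->'R', 'h'->'H', 's'->'S', 'e'->'E', 'r'->'R', 'd'->'D'
Result: IRHSERD


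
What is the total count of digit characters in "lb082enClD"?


Input string: 'lb082enClD'
Operation: count digit characters (0-9)
Scan: 'l', 'b', '0'(digit), '8'(digit), '2'(digit), 'e', 'n', 'C', 'l', 'D'
Digits found: 3
Result: 3


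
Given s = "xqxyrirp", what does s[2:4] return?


Input string: 'xqxyrirp'
Operation: slice [2:4]
Extract characters: s[2]='x', s[3]='y'
Result: xy


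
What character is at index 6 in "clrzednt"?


Input string: 'clrzednt'
Operation: get character at index 6
Index mapping: s[0]='c', s[1]='l', s[2]='r', s[3]='z', s[4]='e', s[5]='d', s[6]='n'
Result: 'n'


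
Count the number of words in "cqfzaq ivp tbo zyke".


Input string: 'cqfzaq ivp tbo zyke'
Operation: split by spaces
Words found: 'cqfzaq', 'ivp', 'tbo', 'zyke'
Word count: 4


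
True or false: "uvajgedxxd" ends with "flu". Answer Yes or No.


Input string: 'uvajgedxxd'
Suffix to check: 'flu'
Last 3 characters of input: 'xxd'
Match: False
Result: No


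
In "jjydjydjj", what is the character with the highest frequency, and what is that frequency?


Input: 'jjydjydjj'
Operation: tally each character
Counts: 'd':2, 'j':5, 'y':2
Maximum: 'j' appears 5 times


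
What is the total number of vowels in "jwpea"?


Input string: 'jwpea'
Operation: count vowels (a, e, i, o, u)
Scan: s[0]='j', s[1]='w', s[2]='p', s[3]='e' (vowel), s[4]='a' (vowel)
Vowels found: 2
Result: 2


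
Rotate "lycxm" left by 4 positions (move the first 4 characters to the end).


Input: 'lycxm', shift = 4
Operation: split at index 4 and swap parts
Front part s[0:4] = 'lycx'
Back part s[4:] = 'm'
Rotated = back + front = 'm' + 'lycx'
Result: mlycx


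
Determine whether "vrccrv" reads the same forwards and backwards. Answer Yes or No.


Input string: 'vrccrv'
Reversed: 'vrccrv'
Compare pairs: s[0]='v' vs s[5]='v' (match), s[1]='r' vs s[4]='r' (match), s[2]='c' vs s[3]='c' (match)
Palindrome: Yes


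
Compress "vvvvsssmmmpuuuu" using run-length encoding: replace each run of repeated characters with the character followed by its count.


Input: 'vvvvsssmmmpuuuu'
Operation: identify consecutive runs
Runs: 'vvvv' -> v4, 'sss' -> s3, 'mmm' -> m3, 'p' -> p1, 'uuuu' -> u4
Encoded: v4s3m3p1u4


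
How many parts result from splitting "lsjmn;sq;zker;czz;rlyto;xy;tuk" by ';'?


Input string: 'lsjmn;sq;zker;czz;rlyto;xy;tuk'
Delimiter: ';'
Split result: 'lsjmn', 'sq', 'zker', 'czz', 'rlyto', 'xy', 'tuk'
Number of parts: 7


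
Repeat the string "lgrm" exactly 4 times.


Input string: 'lgrm'
Operation: repeat 4 times
Concatenation: 'lgrm' + 'lgrm' + 'lgrm' + 'lgrm'
Result: lgrmlgrmlgrmlgrm


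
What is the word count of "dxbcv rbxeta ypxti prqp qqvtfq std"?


Input string: 'dxbcv rbxeta ypxti prqp qqvtfq std'
Operation: split by spaces
Words found: 'dxbcv', 'rbxeta', 'ypxti', 'prqp', 'qqvtfq', 'std'
Word count: 6


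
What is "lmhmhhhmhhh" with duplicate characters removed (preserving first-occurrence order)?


Input: 'lmhmhhhmhhh'
Operation: keep first occurrence of each character
Scan: s[0]='l' new -> keep; s[1]='m' new -> keep; s[2]='h' new -> keep; s[3]='m' seen -> skip; s[4]='h' seen -> skip; s[5]='h' seen -> skip; s[6]='h' seen -> skip; s[7]='m' seen -> skip; s[8]='h' seen -> skip; s[9]='h' seen -> skip; s[10]='h' seen -> skip
Result: lmh


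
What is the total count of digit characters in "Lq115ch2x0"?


Input string: 'Lq115ch2x0'
Operation: count digit characters (0-9)
Scan: 'L', 'q', '1'(digit), '1'(digit), '5'(digit), 'c', 'h', '2'(digit), 'x', '0'(digit)
Digits found: 5
Result: 5


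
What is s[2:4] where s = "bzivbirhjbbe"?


Input string: 'bzivbirhjbbe'
Operation: slice [2:4]
Extract characters: s[2]='i', s[3]='v'
Result: iv


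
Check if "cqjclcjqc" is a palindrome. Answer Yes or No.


Input string: 'cqjclcjqc'
Reversed: 'cqjclcjqc'
Compare pairs: s[0]='c' vs s[8]='c' (match), s[1]='q' vs s[7]='q' (match), s[2]='j' vs s[6]='j' (match), s[3]='c' vs s[5]='c' (match)
Palindrome: Yes


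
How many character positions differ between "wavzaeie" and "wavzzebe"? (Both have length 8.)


String 1: 'wavzaeie'
String 2: 'wavzzebe'
Compare each position: pos 0: 'w'=='w', pos 1: 'a'=='a', pos 2: 'v'=='v', pos 3: 'z'=='z', pos 4: 'a'!='z', pos 5: 'e'=='e', pos 6: 'i'!='b', pos 7: 'e'=='e'
Differing positions: 2
Hamming distance: 2
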